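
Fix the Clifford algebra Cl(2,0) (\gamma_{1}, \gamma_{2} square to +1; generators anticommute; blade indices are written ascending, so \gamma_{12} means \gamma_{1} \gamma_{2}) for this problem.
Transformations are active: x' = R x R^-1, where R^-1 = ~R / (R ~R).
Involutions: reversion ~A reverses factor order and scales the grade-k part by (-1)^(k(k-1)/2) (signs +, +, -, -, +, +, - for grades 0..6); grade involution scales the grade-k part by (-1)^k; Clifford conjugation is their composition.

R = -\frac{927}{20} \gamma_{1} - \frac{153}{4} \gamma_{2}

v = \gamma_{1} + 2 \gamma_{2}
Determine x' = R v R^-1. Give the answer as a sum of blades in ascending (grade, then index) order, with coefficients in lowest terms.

~R = -\frac{927}{20} \gamma_{1} - \frac{153}{4} \gamma_{2}, and R ~R = \frac{722277}{200}, so R^-1 = ~R / (\frac{722277}{200}).
R v = -\frac{2457}{20} - \frac{1089}{20} \gamma_{12}
Answer: \frac{19202}{8917} \gamma_{1} + \frac{5371}{8917} \gamma_{2}


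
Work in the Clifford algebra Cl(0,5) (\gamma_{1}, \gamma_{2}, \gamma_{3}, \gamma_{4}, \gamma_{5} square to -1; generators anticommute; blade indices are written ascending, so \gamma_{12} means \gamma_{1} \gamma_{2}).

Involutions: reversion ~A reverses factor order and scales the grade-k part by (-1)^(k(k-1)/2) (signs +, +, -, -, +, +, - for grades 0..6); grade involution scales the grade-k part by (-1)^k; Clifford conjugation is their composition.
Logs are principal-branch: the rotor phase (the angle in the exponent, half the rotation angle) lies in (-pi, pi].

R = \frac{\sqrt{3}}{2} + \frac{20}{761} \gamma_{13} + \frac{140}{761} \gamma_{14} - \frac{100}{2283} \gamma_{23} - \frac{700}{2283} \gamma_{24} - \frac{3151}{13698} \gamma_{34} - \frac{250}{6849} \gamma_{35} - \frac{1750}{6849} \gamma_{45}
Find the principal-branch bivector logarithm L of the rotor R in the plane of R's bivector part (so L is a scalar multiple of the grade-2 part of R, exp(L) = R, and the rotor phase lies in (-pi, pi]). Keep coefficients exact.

The scalar part of R is \frac{\sqrt{3}}{2}, which fixes the principal-branch rotor phase; the unit plane is then the bivector part divided by the sine of that phase, and L is that plane scaled by the phase.
Concretely: cos(phase) = \frac{\sqrt{3}}{2} gives phase = ±\frac{\pi}{6}, and since phase/sin(phase) is even the sign is immaterial: L = (phase/sin(phase)) * <R>_2 = (\frac{\pi}{3}) * <R>_2.
Answer: \frac{20 \pi}{2283} \gamma_{13} + \frac{140 \pi}{2283} \gamma_{14} - \frac{100 \pi}{6849} \gamma_{23} - \frac{700 \pi}{6849} \gamma_{24} - \frac{3151 \pi}{41094} \gamma_{34} - \frac{250 \pi}{20547} \gamma_{35} - \frac{1750 \pi}{20547} \gamma_{45}


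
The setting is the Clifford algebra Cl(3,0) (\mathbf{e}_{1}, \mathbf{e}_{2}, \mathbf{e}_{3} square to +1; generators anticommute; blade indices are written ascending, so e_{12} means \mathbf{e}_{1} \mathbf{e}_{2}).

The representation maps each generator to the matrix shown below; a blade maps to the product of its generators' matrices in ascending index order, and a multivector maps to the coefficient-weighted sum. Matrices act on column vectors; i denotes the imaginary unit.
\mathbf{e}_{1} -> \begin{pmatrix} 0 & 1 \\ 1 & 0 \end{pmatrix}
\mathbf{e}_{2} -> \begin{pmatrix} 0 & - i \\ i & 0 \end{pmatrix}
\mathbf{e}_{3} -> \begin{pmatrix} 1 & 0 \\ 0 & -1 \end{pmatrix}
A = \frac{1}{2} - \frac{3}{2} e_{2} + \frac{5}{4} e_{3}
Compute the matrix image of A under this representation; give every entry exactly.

M = (\frac{1}{2})*1 + (-\frac{3}{2})*rho(e_{2}) + (\frac{5}{4})*rho(e_{3}), summed entrywise (1 is the identity matrix):
Answer: \begin{pmatrix} \frac{7}{4} & \frac{3 i}{2} \\ - \frac{3 i}{2} & - \frac{3}{4} \end{pmatrix}


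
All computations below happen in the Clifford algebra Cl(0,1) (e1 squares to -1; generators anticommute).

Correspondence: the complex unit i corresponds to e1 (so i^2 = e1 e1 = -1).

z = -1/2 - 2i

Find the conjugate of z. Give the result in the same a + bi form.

In blades: z = -1/2 - 2*e1.
Conjugation here is Clifford conjugation: the scalar is fixed and the grade-1 and grade-2 blades all flip sign, giving -1/2 + 2*e1; translating back:
Answer: -1/2 + 2i


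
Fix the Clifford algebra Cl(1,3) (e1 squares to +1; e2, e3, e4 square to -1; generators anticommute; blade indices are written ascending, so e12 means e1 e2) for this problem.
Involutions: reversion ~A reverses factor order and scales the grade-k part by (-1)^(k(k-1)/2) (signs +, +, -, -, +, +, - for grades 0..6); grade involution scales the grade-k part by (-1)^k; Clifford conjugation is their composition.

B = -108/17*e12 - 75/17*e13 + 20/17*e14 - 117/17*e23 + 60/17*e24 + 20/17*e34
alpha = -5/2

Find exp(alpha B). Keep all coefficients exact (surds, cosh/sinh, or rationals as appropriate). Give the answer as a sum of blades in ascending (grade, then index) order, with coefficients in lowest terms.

B^2 term by term: the squares give (-108/17)^2*(e12)^2 + (-75/17)^2*(e13)^2 + (20/17)^2*(e14)^2 + (-117/17)^2*(e23)^2 + (60/17)^2*(e24)^2 + (20/17)^2*(e34)^2 = 11664/289*(+1) + 5625/289*(+1) + 400/289*(+1) + 13689/289*(-1) + 3600/289*(-1) + 400/289*(-1) = 0 (each basis 2-blade squares to minus the product of its generators' squares); cross terms between blades sharing an index anticommute and cancel; the commuting (index-disjoint) pairs give grade-4 terms 2*c*c'*(blade product), which cancel blade by blade — e1234: -4320/289 + 9000/289 - 4680/289 = 0 — confirming B is simple. So B^2 = 0.
B^2 = 0, so the series closes: exp(alpha B) = 1 + alpha B (parabolic case).
Answer: 1 + 270/17*e12 + 375/34*e13 - 50/17*e14 + 585/34*e23 - 150/17*e24 - 50/17*e34


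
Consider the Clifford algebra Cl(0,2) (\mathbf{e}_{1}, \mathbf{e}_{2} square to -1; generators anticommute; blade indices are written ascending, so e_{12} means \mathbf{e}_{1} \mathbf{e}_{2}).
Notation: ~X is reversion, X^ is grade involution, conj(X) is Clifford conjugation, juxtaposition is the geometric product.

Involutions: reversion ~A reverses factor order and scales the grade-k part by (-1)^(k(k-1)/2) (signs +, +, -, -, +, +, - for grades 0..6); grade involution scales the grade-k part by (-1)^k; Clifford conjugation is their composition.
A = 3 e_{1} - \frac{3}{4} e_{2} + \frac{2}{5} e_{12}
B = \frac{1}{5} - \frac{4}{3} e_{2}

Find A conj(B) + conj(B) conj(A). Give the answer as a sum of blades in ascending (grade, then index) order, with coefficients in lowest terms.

first term: 1 + \frac{1}{15} e_{1} - \frac{3}{20} e_{2} + \frac{102}{25} e_{12}
second term: -1 - \frac{17}{15} e_{1} + \frac{3}{20} e_{2} + \frac{98}{25} e_{12}
Answer: -\frac{16}{15} e_{1} + 8 e_{12}


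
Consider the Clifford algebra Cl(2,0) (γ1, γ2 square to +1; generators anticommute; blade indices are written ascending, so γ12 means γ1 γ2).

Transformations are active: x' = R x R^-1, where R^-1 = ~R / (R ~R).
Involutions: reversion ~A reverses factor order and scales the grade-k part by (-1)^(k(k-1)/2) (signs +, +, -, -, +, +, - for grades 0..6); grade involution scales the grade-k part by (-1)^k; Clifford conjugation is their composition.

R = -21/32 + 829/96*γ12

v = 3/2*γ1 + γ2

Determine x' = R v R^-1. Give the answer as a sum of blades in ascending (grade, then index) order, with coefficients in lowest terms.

~R = -21/32 - 829/96*γ12, and R ~R = 345605/4608, so R^-1 = ~R / (345605/4608).
R v = 1469/192*γ1 - 871/64*γ2
Answer: -43437/26585*γ1 - 40507/53170*γ2


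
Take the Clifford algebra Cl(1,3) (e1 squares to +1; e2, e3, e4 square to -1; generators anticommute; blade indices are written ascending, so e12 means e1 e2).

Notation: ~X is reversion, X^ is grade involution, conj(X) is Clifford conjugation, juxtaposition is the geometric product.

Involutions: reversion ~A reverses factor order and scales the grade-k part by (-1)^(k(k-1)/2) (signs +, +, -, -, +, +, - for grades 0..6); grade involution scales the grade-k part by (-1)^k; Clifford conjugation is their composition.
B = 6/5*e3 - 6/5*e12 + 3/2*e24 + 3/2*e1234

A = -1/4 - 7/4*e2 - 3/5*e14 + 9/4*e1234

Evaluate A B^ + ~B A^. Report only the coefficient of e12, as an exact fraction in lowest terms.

first term: -27/8 + 21/10*e1 + 3/10*e3 + 21/8*e4 - 3/5*e12 + 27/8*e13 + 6/5*e23 + 69/200*e24 - 27/10*e34 - 27/10*e124 - 669/200*e134 - 3/8*e1234
second term: -27/8 - 21/10*e1 - 3/10*e3 - 21/8*e4 - 6/5*e12 - 27/8*e13 - 3*e23 + 219/200*e24 + 27/10*e34 - 27/10*e124 - 381/200*e134 - 3/8*e1234
Answer: -9/5


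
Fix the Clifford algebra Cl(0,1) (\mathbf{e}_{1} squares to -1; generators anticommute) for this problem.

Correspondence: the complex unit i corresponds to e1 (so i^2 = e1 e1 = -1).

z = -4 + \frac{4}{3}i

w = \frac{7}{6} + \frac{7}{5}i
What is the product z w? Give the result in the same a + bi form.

In blades: z = -4 + \frac{4}{3} e_{1}, w = \frac{7}{6} + \frac{7}{5} e_{1}.
Distribute z over w term by term (generator squares from the signature, products reordered to ascending indices): (-4)*w = -\frac{14}{3} - \frac{28}{5} e_{1}; (\frac{4}{3} e_{1})*w = -\frac{28}{15} + \frac{14}{9} e_{1}.
Sum: -\frac{98}{15} - \frac{182}{45} e_{1}; translating back through the correspondence:
Answer: -\frac{98}{15} - \frac{182}{45}i


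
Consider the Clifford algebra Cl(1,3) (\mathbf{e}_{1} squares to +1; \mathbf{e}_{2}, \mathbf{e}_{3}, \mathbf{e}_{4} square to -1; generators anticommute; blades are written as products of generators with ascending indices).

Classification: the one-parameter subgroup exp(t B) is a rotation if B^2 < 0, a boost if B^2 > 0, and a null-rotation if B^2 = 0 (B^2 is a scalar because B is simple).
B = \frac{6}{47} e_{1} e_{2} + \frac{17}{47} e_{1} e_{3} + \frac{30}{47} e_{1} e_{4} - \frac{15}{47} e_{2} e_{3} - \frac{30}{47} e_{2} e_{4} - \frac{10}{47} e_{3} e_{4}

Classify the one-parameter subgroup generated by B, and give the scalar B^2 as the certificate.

B^2 term by term: the squares give (\frac{6}{47})^2*(e_{1} e_{2})^2 + (\frac{17}{47})^2*(e_{1} e_{3})^2 + (\frac{30}{47})^2*(e_{1} e_{4})^2 + (-\frac{15}{47})^2*(e_{2} e_{3})^2 + (-\frac{30}{47})^2*(e_{2} e_{4})^2 + (-\frac{10}{47})^2*(e_{3} e_{4})^2 = \frac{36}{2209}*(+1) + \frac{289}{2209}*(+1) + \frac{900}{2209}*(+1) + \frac{225}{2209}*(-1) + \frac{900}{2209}*(-1) + \frac{100}{2209}*(-1) = 0 (each basis 2-blade squares to minus the product of its generators' squares); cross terms between blades sharing an index anticommute and cancel; the commuting (index-disjoint) pairs give grade-4 terms 2*c*c'*(blade product), which cancel blade by blade — e_{1} e_{2} e_{3} e_{4}: -\frac{120}{2209} + \frac{1020}{2209} - \frac{900}{2209} = 0 — confirming B is simple. So B^2 = 0.
Answer: null-rotation, certificate B^2 = 0. B^2 = 0 is basis-independent, so its sign is the whole story.


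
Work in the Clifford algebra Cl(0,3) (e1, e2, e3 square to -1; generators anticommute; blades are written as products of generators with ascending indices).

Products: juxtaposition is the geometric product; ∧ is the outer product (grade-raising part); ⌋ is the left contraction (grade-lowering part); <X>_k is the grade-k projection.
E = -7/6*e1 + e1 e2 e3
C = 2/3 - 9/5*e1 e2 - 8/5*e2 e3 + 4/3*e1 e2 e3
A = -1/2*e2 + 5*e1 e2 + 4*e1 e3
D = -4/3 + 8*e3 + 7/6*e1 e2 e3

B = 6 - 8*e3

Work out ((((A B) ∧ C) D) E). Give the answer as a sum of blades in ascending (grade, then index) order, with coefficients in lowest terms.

step 1: 32*e1 - 3*e2 + 30*e1 e2 + 24*e1 e3 + 4*e2 e3 - 40*e1 e2 e3
step 2: 64/3*e1 - 2*e2 + 20*e1 e2 + 16*e1 e3 + 8/3*e2 e3 - 1168/15*e1 e2 e3
step 3: -4088/45 - 1436/9*e1 - 70/3*e3 + 8944/15*e1 e2 + 147*e1 e3 - 400/9*e2 e3 + 11872/45*e1 e2 e3
step 4: 10486/135 + 20308/135*e1 - 24689/45*e2 - 23033/30*e3 + 70/3*e1 e2 - 245/9*e1 e3 + 63092/135*e2 e3 - 5264/135*e1 e2 e3
Answer: 10486/135 + 20308/135*e1 - 24689/45*e2 - 23033/30*e3 + 70/3*e1 e2 - 245/9*e1 e3 + 63092/135*e2 e3 - 5264/135*e1 e2 e3


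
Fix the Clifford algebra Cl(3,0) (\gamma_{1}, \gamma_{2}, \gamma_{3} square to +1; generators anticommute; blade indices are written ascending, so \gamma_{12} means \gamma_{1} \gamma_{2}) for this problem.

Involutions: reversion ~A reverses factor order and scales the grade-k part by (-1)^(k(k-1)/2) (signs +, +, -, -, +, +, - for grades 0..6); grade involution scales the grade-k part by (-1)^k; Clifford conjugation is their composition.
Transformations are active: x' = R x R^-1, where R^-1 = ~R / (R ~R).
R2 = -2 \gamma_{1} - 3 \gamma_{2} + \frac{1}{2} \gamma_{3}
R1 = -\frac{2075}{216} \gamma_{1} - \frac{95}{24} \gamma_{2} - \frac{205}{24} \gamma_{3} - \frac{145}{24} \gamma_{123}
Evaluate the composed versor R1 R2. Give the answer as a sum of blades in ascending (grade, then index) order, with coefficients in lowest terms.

Distribute over the terms of R2 (each basis-blade product reordered to ascending indices, repeated generators contracted through their squares):
R1 (-2 \gamma_{1}) = \frac{2075}{108} - \frac{95}{12} \gamma_{12} - \frac{205}{12} \gamma_{13} + \frac{145}{12} \gamma_{23}
R1 (-3 \gamma_{2}) = \frac{95}{8} + \frac{2075}{72} \gamma_{12} - \frac{145}{8} \gamma_{13} - \frac{205}{8} \gamma_{23}
R1 (\frac{1}{2} \gamma_{3}) = -\frac{205}{48} - \frac{145}{48} \gamma_{12} - \frac{2075}{432} \gamma_{13} - \frac{95}{48} \gamma_{23}
Summing the partial products and collecting blades:
Answer: \frac{11585}{432} + \frac{2575}{144} \gamma_{12} - \frac{17285}{432} \gamma_{13} - \frac{745}{48} \gamma_{23}


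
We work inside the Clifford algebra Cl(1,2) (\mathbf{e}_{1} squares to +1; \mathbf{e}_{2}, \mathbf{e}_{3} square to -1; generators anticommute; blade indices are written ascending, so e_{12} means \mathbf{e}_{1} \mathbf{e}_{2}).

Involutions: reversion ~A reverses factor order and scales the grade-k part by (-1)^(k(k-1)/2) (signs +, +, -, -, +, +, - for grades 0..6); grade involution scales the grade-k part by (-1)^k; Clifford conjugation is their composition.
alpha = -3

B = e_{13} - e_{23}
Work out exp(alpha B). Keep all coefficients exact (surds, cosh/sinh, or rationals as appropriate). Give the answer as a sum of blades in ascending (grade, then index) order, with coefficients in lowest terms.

B^2 term by term: the squares give (1)^2*(e_{13})^2 + (-1)^2*(e_{23})^2 = 1*(+1) + 1*(-1) = 0 (each basis 2-blade squares to minus the product of its generators' squares); cross terms between blades sharing an index anticommute and cancel. So B^2 = 0.
B^2 = 0, and the exponential is exactly linear here: exp(alpha B) = 1 + alpha B (parabolic case).
Answer: 1 - 3 e_{13} + 3 e_{23}


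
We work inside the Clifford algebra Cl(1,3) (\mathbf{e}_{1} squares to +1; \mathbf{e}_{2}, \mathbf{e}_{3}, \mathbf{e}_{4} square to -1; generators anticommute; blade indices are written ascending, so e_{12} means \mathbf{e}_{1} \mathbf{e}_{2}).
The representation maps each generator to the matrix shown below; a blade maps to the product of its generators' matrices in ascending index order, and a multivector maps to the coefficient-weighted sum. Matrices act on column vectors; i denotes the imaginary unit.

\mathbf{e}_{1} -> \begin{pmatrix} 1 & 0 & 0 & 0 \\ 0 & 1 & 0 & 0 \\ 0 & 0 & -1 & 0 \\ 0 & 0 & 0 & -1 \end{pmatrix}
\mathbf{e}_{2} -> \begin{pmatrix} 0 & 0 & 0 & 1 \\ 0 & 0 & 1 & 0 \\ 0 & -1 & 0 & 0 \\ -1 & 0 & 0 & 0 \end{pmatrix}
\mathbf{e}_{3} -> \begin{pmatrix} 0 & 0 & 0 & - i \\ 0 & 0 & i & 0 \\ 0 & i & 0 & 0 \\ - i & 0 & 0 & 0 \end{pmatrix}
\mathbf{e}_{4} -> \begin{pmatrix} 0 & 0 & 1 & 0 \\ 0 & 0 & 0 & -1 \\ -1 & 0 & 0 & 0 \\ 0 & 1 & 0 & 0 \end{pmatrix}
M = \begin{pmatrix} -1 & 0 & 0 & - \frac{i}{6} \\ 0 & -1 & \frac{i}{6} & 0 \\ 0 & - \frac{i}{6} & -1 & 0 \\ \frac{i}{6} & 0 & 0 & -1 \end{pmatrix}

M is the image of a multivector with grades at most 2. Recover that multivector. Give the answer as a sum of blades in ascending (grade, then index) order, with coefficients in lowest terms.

Method: the blade images are trace-orthogonal — tr(rho(e_A) rho(e_B)^-1) = 4 if A = B and 0 otherwise — and rho(e_A)^-1 = (e_A)^2 * rho(e_A) with (e_A)^2 = +1 or -1, so the coefficient of e_A in the preimage is (e_A)^2 * tr(M rho(e_A))/4.
Nonzero projections over blades of grade <= 2: 1: (1)^2 = +1, tr(M 1) = -4, coefficient -1; e_{13}: (e_{13})^2 = +1, tr(M rho(e_{13})) = \frac{2}{3}, coefficient \frac{1}{6}. Every other blade of grade <= 2 projects to 0.
Answer: -1 + \frac{1}{6} e_{13}


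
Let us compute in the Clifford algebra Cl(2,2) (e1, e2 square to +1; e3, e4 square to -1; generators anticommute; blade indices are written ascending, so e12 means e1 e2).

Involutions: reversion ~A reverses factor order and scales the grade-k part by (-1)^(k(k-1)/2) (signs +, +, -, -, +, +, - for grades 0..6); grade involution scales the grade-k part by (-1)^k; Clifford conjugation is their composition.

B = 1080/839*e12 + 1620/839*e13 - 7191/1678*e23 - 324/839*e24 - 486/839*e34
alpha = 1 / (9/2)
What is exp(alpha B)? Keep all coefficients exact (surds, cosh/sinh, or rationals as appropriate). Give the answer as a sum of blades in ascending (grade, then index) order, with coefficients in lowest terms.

B^2 term by term: the squares give (1080/839)^2*(e12)^2 + (1620/839)^2*(e13)^2 + (-7191/1678)^2*(e23)^2 + (-324/839)^2*(e24)^2 + (-486/839)^2*(e34)^2 = 1166400/703921*(-1) + 2624400/703921*(+1) + 51710481/2815684*(+1) + 104976/703921*(+1) + 236196/703921*(-1) = 81/4 (each basis 2-blade squares to minus the product of its generators' squares); cross terms between blades sharing an index anticommute and cancel; the commuting (index-disjoint) pairs give grade-4 terms 2*c*c'*(blade product), which cancel blade by blade — e1234: -1049760/703921 + 1049760/703921 = 0 — confirming B is simple. So B^2 = 81/4.
B^2 = 81/4 — the series telescopes hyperbolically here: l = 9/2, alpha*l = 1, so exp(alpha B) = cosh(1) + (sinh(1)/(9/2))*B = cosh(1) + (2*sinh(1)/9)*B.
Answer: cosh(1) + 240*sinh(1)/839*e12 + 360*sinh(1)/839*e13 - 799*sinh(1)/839*e23 - 72*sinh(1)/839*e24 - 108*sinh(1)/839*e34


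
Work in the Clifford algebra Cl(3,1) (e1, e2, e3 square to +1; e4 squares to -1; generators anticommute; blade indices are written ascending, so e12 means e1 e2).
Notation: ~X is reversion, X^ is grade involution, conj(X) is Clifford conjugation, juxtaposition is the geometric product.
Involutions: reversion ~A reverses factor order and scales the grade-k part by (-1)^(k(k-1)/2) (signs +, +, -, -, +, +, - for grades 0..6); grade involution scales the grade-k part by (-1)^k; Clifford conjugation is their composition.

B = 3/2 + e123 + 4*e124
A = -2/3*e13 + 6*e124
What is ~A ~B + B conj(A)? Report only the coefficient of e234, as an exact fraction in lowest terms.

first term: 24 - 2/3*e2 + e13 + 6*e34 - 9*e124 - 8/3*e234
second term: 24 + 2/3*e2 + e13 - 6*e34 + 9*e124 - 8/3*e234
Answer: -16/3


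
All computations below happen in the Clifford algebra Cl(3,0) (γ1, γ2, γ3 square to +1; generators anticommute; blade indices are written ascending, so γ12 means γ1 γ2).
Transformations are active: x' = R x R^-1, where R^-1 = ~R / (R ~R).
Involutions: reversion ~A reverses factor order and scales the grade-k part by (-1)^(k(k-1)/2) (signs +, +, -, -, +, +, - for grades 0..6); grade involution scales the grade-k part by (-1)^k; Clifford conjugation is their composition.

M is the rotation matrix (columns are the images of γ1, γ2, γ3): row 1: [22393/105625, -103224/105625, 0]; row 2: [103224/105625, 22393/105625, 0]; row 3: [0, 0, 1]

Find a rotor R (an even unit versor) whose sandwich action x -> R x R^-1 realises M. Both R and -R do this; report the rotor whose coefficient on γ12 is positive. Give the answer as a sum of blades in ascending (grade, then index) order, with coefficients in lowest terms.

Method: write R = a + b12*γ12 + b13*γ13 + b23*γ23 with a^2 + b12^2 + b13^2 + b23^2 = 1 (so R^-1 = ~R). Expanding the columns R e_j ~R gives tr M = 4a^2 - 1 and, from the antisymmetric part, M21 - M12 = -4a*b12, M13 - M31 = 4a*b13, M32 - M23 = -4a*b23.
Here tr M = 150411/105625, so a^2 = (1 + tr M)/4 = 64009/105625 and a = ±253/325. Taking a = 253/325: M21 - M12 = 206448/105625, M13 - M31 = 0, M32 - M23 = 0, giving b12 = -204/325, b13 = 0, b23 = 0, i.e. R = 253/325 - 204/325*γ12.
Its γ12 coefficient is negative, so report the other preimage -R.
Answer: -253/325 + 204/325*γ12. Uniqueness: Spin(3) -> SO(3) maps R and -R to the same rotation of trace 150411/105625; fixing the sign of the γ12 coefficient removes the ambiguity.


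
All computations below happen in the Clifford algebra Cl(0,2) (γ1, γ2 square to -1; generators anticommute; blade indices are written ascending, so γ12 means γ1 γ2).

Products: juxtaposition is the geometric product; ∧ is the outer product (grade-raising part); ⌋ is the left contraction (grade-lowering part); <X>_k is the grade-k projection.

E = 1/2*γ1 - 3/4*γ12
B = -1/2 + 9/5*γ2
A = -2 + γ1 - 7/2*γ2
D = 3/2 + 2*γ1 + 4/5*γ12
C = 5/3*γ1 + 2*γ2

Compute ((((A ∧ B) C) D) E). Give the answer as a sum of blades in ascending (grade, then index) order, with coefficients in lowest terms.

step 1: 1 - 1/2*γ1 - 37/20*γ2 + 9/5*γ12
step 2: 68/15 - 29/15*γ1 + 5*γ2 + 25/12*γ12
step 3: 9 + 61/6*γ1 + 991/75*γ2 - 1949/600*γ12
step 4: -18047/2400 - 541/100*γ1 + 7201/1200*γ2 - 4007/300*γ12
Answer: -18047/2400 - 541/100*γ1 + 7201/1200*γ2 - 4007/300*γ12


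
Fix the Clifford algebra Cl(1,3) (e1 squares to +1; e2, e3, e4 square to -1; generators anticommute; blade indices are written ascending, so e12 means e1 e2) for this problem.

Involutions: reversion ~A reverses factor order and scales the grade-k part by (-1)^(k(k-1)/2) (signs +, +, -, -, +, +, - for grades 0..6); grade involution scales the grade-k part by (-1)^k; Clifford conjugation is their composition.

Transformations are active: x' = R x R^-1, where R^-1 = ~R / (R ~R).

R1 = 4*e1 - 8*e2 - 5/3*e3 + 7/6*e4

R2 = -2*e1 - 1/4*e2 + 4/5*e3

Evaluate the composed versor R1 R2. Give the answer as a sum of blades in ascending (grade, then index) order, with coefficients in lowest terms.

Distribute over the terms of R2 (each basis-blade product reordered to ascending indices, repeated generators contracted through their squares):
R1 (-2*e1) = -8 - 16*e12 - 10/3*e13 + 7/3*e14
R1 (-1/4*e2) = -2 - e12 - 5/12*e23 + 7/24*e24
R1 (4/5*e3) = 4/3 + 16/5*e13 - 32/5*e23 - 14/15*e34
Summing the partial products and collecting blades:
Answer: -26/3 - 17*e12 - 2/15*e13 + 7/3*e14 - 409/60*e23 + 7/24*e24 - 14/15*e34


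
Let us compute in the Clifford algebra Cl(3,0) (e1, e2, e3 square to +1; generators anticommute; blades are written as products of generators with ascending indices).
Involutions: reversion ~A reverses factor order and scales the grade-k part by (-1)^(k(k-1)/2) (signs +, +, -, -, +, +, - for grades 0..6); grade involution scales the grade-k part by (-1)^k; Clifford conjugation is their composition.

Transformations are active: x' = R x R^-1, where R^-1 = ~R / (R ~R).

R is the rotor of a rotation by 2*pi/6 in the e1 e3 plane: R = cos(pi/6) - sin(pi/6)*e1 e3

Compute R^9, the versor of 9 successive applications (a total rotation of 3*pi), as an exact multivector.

Half-angle bookkeeping: 9 applications in e1 e3 add up to rotor phase 9*pi/6 = 3*pi/2, so R^9 = cos(3*pi/2) - sin(3*pi/2)*e1 e3.
cos(3*pi/2) = 0 and sin(3*pi/2) = -1, so R^9 = e1 e3. The net rotation is 1*pi (after discarding 1 full turn, each of which contributes a factor -1 to the rotor); the rotor keeps the half-angle phase exactly.
Answer: e1 e3


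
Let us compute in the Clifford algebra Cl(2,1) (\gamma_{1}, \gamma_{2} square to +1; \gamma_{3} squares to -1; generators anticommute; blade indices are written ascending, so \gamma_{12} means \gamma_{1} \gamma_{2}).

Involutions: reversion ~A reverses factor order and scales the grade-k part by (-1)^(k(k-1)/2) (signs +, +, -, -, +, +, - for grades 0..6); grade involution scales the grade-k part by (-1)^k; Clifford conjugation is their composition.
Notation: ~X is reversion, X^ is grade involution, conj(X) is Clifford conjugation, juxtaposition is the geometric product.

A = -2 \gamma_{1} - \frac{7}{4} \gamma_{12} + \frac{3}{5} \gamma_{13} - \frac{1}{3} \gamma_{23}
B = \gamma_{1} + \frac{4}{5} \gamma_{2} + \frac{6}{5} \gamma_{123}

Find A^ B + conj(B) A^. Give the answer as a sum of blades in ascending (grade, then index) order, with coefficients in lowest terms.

first term: 2 - \frac{9}{5} \gamma_{1} + \frac{103}{100} \gamma_{2} + \frac{53}{30} \gamma_{3} + \frac{8}{5} \gamma_{12} + \frac{12}{5} \gamma_{23} - \frac{61}{75} \gamma_{123}
second term: -2 - \frac{9}{5} \gamma_{1} + \frac{103}{100} \gamma_{2} + \frac{53}{30} \gamma_{3} + \frac{8}{5} \gamma_{12} + \frac{12}{5} \gamma_{23} + \frac{61}{75} \gamma_{123}
Answer: -\frac{18}{5} \gamma_{1} + \frac{103}{50} \gamma_{2} + \frac{53}{15} \gamma_{3} + \frac{16}{5} \gamma_{12} + \frac{24}{5} \gamma_{23}


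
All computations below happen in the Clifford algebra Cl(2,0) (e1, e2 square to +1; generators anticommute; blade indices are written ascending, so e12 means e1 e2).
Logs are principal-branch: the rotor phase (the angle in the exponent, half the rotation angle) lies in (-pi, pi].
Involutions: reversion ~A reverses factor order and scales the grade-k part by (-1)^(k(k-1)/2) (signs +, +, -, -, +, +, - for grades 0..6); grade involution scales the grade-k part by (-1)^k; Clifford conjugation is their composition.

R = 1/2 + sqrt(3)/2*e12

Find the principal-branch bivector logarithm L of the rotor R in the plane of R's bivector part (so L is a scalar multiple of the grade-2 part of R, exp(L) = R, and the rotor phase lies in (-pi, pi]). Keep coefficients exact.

The scalar part of R is 1/2, so the principal-branch rotor phase is pinned; divide the bivector part by its sine to get the unit plane — L is the phase times that plane.
Concretely: cos(phase) = 1/2 gives phase = ±pi/3, and since phase/sin(phase) is even the sign is immaterial: L = (phase/sin(phase)) * <R>_2 = (2*sqrt(3)*pi/9) * <R>_2.
Answer: pi/3*e12


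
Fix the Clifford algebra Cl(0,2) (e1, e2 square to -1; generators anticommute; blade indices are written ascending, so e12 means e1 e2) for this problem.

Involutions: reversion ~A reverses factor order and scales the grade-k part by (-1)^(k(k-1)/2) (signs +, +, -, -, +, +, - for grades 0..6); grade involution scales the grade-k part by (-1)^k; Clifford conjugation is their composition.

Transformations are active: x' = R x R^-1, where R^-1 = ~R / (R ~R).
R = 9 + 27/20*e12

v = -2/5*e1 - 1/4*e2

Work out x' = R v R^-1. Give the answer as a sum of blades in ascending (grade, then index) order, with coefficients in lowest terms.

~R = 9 - 27/20*e12, and R ~R = 33129/400, so R^-1 = ~R / (33129/400).
R v = -261/80*e1 - 279/100*e2
Answer: -632/2045*e1 - 583/1636*e2


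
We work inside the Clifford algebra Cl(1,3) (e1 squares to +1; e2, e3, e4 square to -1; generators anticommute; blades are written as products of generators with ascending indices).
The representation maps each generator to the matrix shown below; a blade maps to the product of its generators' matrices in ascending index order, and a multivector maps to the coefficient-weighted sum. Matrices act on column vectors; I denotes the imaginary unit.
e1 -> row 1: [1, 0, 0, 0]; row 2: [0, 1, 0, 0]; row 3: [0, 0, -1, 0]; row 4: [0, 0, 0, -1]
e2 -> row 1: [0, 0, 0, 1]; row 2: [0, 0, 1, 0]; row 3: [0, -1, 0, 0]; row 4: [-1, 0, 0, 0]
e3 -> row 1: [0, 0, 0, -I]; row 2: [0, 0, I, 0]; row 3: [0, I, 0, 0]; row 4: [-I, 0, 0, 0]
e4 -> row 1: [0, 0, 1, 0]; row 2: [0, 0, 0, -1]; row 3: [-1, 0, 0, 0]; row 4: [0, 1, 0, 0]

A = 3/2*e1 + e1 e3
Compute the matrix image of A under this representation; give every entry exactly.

Bivector images (products of the table entries): rho(e1 e3) = rho(e1)rho(e3) = row 1: [0, 0, 0, -I]; row 2: [0, 0, I, 0]; row 3: [0, -I, 0, 0]; row 4: [I, 0, 0, 0].
M = (3/2)*rho(e1) + (1)*rho(e1 e3), summed entrywise:
Answer: row 1: [3/2, 0, 0, -I]; row 2: [0, 3/2, I, 0]; row 3: [0, -I, -3/2, 0]; row 4: [I, 0, 0, -3/2]


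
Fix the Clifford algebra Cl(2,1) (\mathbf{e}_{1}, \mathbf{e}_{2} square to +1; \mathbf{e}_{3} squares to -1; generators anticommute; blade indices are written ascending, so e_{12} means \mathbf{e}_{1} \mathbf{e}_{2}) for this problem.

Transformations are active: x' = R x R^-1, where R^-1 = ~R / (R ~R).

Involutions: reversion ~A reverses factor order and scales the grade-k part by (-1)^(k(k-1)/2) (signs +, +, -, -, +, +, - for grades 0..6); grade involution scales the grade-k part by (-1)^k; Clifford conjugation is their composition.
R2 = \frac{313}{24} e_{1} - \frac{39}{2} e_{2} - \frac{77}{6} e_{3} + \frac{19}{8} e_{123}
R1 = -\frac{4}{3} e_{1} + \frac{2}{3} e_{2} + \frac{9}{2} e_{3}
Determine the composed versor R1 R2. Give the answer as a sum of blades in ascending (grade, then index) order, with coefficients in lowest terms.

Distribute over the terms of R1 (each basis-blade product reordered to ascending indices, repeated generators contracted through their squares):
(-\frac{4}{3} e_{1}) R2 = -\frac{313}{18} + 26 e_{12} + \frac{154}{9} e_{13} - \frac{19}{6} e_{23}
(\frac{2}{3} e_{2}) R2 = -13 - \frac{313}{36} e_{12} - \frac{19}{12} e_{13} - \frac{77}{9} e_{23}
(\frac{9}{2} e_{3}) R2 = \frac{231}{4} - \frac{171}{16} e_{12} - \frac{939}{16} e_{13} + \frac{351}{4} e_{23}
Summing the partial products and collecting blades:
Answer: \frac{985}{36} + \frac{953}{144} e_{12} - \frac{6215}{144} e_{13} + \frac{2737}{36} e_{23}


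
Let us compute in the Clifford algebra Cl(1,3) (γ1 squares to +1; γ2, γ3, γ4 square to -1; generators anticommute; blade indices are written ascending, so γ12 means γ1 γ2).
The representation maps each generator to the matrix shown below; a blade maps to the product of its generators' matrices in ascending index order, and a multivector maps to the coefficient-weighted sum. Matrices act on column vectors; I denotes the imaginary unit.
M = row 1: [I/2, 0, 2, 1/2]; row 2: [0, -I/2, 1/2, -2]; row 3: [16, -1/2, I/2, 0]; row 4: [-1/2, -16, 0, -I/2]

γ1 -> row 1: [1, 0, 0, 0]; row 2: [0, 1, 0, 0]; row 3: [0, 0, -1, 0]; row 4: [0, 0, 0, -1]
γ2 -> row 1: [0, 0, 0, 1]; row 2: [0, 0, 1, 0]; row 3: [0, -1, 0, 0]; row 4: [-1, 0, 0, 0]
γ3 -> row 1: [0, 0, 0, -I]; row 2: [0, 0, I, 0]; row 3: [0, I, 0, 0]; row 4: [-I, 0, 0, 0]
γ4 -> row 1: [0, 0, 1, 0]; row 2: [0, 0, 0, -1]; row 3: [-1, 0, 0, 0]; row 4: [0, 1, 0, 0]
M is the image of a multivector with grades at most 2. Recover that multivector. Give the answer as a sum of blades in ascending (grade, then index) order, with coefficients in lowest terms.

Method: the blade images are trace-orthogonal — tr(rho(e_A) rho(e_B)^-1) = 4 if A = B and 0 otherwise — and rho(e_A)^-1 = (e_A)^2 * rho(e_A) with (e_A)^2 = +1 or -1, so the coefficient of e_A in the preimage is (e_A)^2 * tr(M rho(e_A))/4.
Nonzero projections over blades of grade <= 2: γ2: (γ2)^2 = -1, tr(M rho(γ2)) = -2, coefficient 1/2; γ4: (γ4)^2 = -1, tr(M rho(γ4)) = 28, coefficient -7; γ14: (γ14)^2 = +1, tr(M rho(γ14)) = 36, coefficient 9; γ23: (γ23)^2 = -1, tr(M rho(γ23)) = 2, coefficient -1/2. Every other blade of grade <= 2 projects to 0.
Answer: 1/2*γ2 - 7*γ4 + 9*γ14 - 1/2*γ23


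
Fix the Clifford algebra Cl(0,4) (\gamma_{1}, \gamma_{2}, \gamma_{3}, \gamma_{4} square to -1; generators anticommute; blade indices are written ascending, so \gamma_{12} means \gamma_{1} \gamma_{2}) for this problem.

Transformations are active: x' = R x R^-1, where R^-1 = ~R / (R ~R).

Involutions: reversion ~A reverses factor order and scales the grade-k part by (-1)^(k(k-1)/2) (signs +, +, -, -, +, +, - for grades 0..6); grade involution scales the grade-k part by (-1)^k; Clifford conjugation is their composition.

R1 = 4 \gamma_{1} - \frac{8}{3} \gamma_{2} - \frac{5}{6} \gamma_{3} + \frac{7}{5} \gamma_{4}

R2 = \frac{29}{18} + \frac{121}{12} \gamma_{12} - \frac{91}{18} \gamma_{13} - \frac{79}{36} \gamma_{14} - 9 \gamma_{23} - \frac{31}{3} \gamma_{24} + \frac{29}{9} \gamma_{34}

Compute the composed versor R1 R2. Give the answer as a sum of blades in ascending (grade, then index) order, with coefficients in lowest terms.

Distribute over the terms of R1 (each basis-blade product reordered to ascending indices, repeated generators contracted through their squares):
(4 \gamma_{1}) R2 = \frac{58}{9} \gamma_{1} - \frac{121}{3} \gamma_{2} + \frac{182}{9} \gamma_{3} + \frac{79}{9} \gamma_{4} - 36 \gamma_{123} - \frac{124}{3} \gamma_{124} + \frac{116}{9} \gamma_{134}
(-\frac{8}{3} \gamma_{2}) R2 = -\frac{242}{9} \gamma_{1} - \frac{116}{27} \gamma_{2} - 24 \gamma_{3} - \frac{248}{9} \gamma_{4} - \frac{364}{27} \gamma_{123} - \frac{158}{27} \gamma_{124} - \frac{232}{27} \gamma_{234}
(-\frac{5}{6} \gamma_{3}) R2 = \frac{455}{108} \gamma_{1} + \frac{15}{2} \gamma_{2} - \frac{145}{108} \gamma_{3} + \frac{145}{54} \gamma_{4} - \frac{605}{72} \gamma_{123} - \frac{395}{216} \gamma_{134} - \frac{155}{18} \gamma_{234}
(\frac{7}{5} \gamma_{4}) R2 = -\frac{553}{180} \gamma_{1} - \frac{217}{15} \gamma_{2} + \frac{203}{45} \gamma_{3} + \frac{203}{90} \gamma_{4} + \frac{847}{60} \gamma_{124} - \frac{637}{90} \gamma_{134} - \frac{63}{5} \gamma_{234}
Summing the partial products and collecting blades:
Answer: -\frac{2606}{135} \gamma_{1} - \frac{13931}{270} \gamma_{2} - \frac{329}{540} \gamma_{3} - \frac{1868}{135} \gamma_{4} - \frac{12503}{216} \gamma_{123} - \frac{17857}{540} \gamma_{124} + \frac{4301}{1080} \gamma_{134} - \frac{8047}{270} \gamma_{234}


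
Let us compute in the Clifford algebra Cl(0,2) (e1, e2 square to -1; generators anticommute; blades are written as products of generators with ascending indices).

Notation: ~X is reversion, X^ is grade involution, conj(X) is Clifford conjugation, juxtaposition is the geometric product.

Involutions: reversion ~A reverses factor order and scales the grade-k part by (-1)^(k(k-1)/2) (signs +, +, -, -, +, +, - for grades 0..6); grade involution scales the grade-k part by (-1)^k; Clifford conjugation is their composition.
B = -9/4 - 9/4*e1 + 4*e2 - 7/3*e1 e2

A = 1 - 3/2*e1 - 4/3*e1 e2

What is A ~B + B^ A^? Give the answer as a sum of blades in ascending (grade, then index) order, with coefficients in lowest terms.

first term: -181/72 + 155/24*e1 + 21/2*e2 - 2/3*e1 e2
second term: -629/72 + 101/24*e1 - 9/2*e2 + 20/3*e1 e2
Answer: -45/4 + 32/3*e1 + 6*e2 + 6*e1 e2


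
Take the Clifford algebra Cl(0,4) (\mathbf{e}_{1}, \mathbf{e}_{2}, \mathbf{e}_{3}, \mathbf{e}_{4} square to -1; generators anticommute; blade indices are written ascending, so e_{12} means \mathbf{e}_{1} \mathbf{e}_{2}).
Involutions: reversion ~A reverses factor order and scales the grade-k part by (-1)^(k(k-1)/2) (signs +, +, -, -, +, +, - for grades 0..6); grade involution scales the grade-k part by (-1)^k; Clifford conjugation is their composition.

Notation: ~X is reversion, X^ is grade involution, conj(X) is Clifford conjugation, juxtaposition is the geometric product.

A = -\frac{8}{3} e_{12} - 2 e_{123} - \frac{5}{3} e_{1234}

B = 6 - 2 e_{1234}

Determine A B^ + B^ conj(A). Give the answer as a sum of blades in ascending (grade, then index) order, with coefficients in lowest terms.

first term: \frac{10}{3} + 4 e_{4} - 16 e_{12} - \frac{16}{3} e_{34} - 12 e_{123} - 10 e_{1234}
second term: \frac{10}{3} - 4 e_{4} + 16 e_{12} + \frac{16}{3} e_{34} - 12 e_{123} - 10 e_{1234}
Answer: \frac{20}{3} - 24 e_{123} - 20 e_{1234}


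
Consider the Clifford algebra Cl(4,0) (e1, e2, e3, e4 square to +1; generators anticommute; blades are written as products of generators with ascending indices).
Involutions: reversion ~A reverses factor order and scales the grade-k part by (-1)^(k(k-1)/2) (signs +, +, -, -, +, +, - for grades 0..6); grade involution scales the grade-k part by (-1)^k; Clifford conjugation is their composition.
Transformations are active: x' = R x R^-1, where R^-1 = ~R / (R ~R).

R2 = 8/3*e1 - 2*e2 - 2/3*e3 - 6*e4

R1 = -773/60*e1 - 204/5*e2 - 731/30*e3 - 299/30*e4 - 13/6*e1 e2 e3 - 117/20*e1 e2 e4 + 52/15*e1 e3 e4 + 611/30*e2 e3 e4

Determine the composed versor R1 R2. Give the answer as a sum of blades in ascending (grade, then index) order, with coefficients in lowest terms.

Distribute over the terms of R2 (each basis-blade product reordered to ascending indices, repeated generators contracted through their squares):
R1 (8/3*e1) = -1546/45 + 544/5*e1 e2 + 2924/45*e1 e3 + 1196/45*e1 e4 - 52/9*e2 e3 - 78/5*e2 e4 + 416/45*e3 e4 - 2444/45*e1 e2 e3 e4
R1 (-2*e2) = 408/5 + 773/30*e1 e2 - 13/3*e1 e3 - 117/10*e1 e4 - 731/15*e2 e3 - 299/15*e2 e4 - 611/15*e3 e4 - 104/15*e1 e2 e3 e4
R1 (-2/3*e3) = 731/45 + 13/9*e1 e2 + 773/90*e1 e3 + 104/45*e1 e4 + 136/5*e2 e3 + 611/45*e2 e4 - 299/45*e3 e4 - 39/10*e1 e2 e3 e4
R1 (-6*e4) = 299/5 + 351/10*e1 e2 - 104/5*e1 e3 + 773/10*e1 e4 - 611/5*e2 e3 + 1224/5*e2 e4 + 731/5*e3 e4 + 13*e1 e2 e3 e4
Summing the partial products and collecting blades:
Answer: 5548/45 + 1540/9*e1 e2 + 1453/30*e1 e3 + 4252/45*e1 e4 - 6728/45*e2 e3 + 10028/45*e2 e4 + 1621/15*e3 e4 - 4693/90*e1 e2 e3 e4


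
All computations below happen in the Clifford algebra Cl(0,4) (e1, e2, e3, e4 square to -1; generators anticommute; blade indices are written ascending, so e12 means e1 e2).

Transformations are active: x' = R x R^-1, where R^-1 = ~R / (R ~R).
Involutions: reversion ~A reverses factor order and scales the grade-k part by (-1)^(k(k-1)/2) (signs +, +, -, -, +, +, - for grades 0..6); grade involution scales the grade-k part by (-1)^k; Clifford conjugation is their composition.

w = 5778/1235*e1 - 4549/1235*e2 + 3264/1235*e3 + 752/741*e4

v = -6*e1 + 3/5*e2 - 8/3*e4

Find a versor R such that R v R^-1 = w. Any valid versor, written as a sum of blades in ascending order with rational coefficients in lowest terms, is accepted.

The midline construction: v and w both square to -9781/225, so reflecting in their sum -1632/1235*e1 - 3808/1235*e2 + 3264/1235*e3 - 408/247*e4 exchanges them.
Answer: -1632/1235*e1 - 3808/1235*e2 + 3264/1235*e3 - 408/247*e4


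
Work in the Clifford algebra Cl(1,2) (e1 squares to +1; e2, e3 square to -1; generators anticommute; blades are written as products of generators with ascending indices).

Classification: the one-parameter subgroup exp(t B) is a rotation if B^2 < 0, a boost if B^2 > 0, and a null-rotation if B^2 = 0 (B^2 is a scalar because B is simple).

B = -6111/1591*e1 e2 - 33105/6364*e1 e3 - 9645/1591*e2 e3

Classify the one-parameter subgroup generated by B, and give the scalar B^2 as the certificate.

B^2 term by term: the squares give (-6111/1591)^2*(e1 e2)^2 + (-33105/6364)^2*(e1 e3)^2 + (-9645/1591)^2*(e2 e3)^2 = 37344321/2531281*(+1) + 1095941025/40500496*(+1) + 93026025/2531281*(-1) = 81/16 (each basis 2-blade squares to minus the product of its generators' squares); cross terms between blades sharing an index anticommute and cancel. So B^2 = 81/16.
Answer: boost, certificate B^2 = 81/16. Because 81/16 is invariant under every versor sandwich, the classification follows from its sign alone.


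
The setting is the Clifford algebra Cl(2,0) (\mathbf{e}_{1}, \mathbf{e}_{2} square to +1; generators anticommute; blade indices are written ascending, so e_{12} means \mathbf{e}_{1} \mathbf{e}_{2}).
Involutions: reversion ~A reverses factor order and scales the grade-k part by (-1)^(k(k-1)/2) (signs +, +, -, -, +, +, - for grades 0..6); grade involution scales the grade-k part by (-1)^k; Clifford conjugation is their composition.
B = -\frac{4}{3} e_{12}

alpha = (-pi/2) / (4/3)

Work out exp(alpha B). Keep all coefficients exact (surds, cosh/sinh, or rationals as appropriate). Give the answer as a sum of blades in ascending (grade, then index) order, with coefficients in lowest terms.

B^2 = (-\frac{4}{3})^2*(e_{12})^2 = \frac{16}{9}*(-1) = -\frac{16}{9} (a basis 2-blade squares to minus the product of its generators' squares).
B^2 = -\frac{16}{9} — the negative square puts this in the circular regime; l = \frac{4}{3}, alpha*l = - \frac{\pi}{2}, so exp(alpha B) = cos(- \frac{\pi}{2}) + (sin(- \frac{\pi}{2})/(\frac{4}{3}))*B = 0 + (- \frac{3}{4})*B.
Answer: e_{12}


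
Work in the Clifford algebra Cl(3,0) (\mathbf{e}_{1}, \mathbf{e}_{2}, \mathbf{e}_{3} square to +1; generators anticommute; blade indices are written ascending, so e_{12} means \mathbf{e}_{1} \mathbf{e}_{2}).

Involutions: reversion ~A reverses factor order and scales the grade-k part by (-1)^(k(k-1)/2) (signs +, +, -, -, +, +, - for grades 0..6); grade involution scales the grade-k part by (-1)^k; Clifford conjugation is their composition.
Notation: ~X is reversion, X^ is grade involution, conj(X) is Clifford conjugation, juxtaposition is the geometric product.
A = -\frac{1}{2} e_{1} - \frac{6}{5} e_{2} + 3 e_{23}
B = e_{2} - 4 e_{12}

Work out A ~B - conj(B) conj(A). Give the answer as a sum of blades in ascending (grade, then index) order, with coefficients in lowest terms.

first term: -\frac{6}{5} + \frac{24}{5} e_{1} - 2 e_{2} - 3 e_{3} - \frac{1}{2} e_{12} - 12 e_{13}
second term: -\frac{6}{5} + \frac{24}{5} e_{1} - 2 e_{2} + 3 e_{3} + \frac{1}{2} e_{12} - 12 e_{13}
Answer: -6 e_{3} - e_{12}
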